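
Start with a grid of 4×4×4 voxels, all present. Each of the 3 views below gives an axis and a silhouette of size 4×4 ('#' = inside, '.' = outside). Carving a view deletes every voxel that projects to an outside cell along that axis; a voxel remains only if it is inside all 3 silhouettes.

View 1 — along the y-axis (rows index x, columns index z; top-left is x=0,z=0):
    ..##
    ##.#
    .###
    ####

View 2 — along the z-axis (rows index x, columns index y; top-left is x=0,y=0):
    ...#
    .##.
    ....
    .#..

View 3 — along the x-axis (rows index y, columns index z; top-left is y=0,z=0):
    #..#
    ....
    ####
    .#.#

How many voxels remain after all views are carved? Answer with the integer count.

initial block: 4^3 = 64
[1] y-view keeps 12 columns → grid now 48
[2] z-view keeps 4 columns → grid now 12
[3] x-view keeps 8 columns → grid now 4

4 voxels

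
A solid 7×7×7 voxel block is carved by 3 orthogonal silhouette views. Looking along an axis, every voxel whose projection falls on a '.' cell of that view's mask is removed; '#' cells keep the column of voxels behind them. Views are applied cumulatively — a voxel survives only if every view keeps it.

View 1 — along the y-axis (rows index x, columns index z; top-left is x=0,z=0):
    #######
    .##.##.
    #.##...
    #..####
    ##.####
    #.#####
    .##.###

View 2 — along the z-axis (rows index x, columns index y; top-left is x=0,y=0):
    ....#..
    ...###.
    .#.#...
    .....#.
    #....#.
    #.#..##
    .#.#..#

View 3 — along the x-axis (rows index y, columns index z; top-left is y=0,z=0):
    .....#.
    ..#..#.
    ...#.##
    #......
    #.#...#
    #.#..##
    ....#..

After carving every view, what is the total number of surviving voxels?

voxel count = 27

initial block: 7^3 = 343
carve view 1 (along y, XZ-mask fill 36/49): 252 voxels remain
carve view 2 (along z, XY-mask fill 16/49): 81 voxels remain
carve view 3 (along x, YZ-mask fill 15/49): 27 voxels remain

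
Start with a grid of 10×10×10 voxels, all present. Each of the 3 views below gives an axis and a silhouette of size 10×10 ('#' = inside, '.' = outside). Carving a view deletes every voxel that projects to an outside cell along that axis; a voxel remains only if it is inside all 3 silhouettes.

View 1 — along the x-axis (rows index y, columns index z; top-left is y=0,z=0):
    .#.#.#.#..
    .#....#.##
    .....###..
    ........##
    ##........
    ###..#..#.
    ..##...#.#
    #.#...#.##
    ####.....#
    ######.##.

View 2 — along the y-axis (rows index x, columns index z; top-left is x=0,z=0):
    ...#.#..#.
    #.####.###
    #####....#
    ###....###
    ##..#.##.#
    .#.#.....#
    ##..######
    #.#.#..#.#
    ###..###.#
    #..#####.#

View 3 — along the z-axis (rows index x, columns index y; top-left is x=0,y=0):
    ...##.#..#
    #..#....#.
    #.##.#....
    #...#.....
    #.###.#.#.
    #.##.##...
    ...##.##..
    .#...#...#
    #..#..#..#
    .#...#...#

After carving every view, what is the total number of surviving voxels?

remaining voxels: 80

full grid |V| = 1000
[1] x-view keeps 42 columns → grid now 420
[2] y-view keeps 59 columns → grid now 252
[3] z-view keeps 38 columns → grid now 80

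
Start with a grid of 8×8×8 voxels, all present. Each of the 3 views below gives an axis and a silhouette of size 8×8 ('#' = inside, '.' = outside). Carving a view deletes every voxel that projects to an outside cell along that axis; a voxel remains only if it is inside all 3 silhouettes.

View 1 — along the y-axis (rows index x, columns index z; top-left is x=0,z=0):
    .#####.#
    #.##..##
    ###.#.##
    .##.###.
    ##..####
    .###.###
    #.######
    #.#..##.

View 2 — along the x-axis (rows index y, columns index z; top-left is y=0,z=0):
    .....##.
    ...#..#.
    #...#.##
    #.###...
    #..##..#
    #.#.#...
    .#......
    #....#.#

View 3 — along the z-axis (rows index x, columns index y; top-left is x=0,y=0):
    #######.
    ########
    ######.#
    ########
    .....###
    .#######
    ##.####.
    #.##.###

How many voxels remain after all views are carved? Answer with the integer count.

101 voxels

before carving: 512 voxels (8×8×8)
V1 y: intersect with XZ mask (45 set) -- 360 left
V2 x: intersect with YZ mask (23 set) -- 127 left
V3 z: intersect with XY mask (52 set) -- 101 left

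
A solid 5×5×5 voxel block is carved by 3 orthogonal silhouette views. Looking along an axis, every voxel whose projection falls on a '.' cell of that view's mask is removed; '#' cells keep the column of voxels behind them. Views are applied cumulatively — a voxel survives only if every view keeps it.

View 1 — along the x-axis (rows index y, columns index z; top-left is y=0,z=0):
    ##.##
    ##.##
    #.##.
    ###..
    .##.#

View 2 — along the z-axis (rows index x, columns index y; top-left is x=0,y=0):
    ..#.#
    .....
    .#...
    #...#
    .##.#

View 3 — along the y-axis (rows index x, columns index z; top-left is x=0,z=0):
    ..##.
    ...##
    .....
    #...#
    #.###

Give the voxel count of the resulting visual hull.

start: 5×5×5 = 125 voxels
after view 1 [x-axis, 17 of 25 cells solid] → remaining = 85
after view 2 [z-axis, 8 of 25 cells solid] → remaining = 27
after view 3 [y-axis, 10 of 25 cells solid] → remaining = 14

remaining voxels: 14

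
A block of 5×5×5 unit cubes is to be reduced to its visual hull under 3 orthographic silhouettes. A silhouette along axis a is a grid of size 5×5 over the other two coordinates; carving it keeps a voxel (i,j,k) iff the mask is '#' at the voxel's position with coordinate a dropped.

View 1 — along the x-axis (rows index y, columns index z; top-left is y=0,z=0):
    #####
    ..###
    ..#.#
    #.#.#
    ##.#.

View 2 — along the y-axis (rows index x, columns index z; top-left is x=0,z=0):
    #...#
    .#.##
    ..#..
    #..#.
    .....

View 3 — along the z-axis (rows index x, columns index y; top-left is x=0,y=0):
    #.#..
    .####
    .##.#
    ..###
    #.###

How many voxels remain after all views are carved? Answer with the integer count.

full grid |V| = 125
[1] x-view keeps 16 columns → grid now 80
[2] y-view keeps 8 columns → grid now 26
[3] z-view keeps 16 columns → grid now 14

voxel count = 14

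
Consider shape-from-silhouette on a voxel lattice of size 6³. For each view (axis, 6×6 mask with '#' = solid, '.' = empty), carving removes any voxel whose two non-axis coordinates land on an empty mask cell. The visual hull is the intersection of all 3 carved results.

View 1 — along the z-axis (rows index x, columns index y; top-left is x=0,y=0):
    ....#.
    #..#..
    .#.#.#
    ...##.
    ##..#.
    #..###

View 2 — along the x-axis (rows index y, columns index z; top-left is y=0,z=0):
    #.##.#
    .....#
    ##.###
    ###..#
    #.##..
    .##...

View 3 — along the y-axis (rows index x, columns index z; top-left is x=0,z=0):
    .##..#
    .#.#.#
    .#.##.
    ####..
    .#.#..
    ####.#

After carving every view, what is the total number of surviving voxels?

|visual hull| = 28

initial block: 6^3 = 216
step 1: project along z, AND mask (15/36) → |grid| = 90
step 2: project along x, AND mask (19/36) → |grid| = 46
step 3: project along y, AND mask (20/36) → |grid| = 28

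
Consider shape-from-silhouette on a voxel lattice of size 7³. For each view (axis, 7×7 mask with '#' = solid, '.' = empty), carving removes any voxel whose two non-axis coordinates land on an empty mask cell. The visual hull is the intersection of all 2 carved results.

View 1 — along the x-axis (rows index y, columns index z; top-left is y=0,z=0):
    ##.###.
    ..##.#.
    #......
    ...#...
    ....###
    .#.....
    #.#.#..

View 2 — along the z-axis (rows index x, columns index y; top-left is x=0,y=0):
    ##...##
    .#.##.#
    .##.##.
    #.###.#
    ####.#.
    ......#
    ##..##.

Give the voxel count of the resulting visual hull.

remaining voxels: 69

full grid |V| = 343
[1] x-view keeps 17 columns → grid now 119
[2] z-view keeps 27 columns → grid now 69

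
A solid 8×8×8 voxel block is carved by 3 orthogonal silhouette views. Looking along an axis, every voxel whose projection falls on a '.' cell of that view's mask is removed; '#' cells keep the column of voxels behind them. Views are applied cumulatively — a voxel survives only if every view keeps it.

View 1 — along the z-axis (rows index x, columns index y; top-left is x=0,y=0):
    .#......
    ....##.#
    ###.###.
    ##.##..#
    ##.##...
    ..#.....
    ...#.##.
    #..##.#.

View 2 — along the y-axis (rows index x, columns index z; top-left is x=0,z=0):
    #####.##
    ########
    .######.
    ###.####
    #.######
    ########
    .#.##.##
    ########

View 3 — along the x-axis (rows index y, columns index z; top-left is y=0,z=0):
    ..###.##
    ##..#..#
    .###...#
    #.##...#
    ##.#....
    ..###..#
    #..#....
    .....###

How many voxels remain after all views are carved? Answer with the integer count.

83 voxels

initial block: 8^3 = 512
[1] z-view keeps 27 columns → grid now 216
[2] y-view keeps 56 columns → grid now 185
[3] x-view keeps 29 columns → grid now 83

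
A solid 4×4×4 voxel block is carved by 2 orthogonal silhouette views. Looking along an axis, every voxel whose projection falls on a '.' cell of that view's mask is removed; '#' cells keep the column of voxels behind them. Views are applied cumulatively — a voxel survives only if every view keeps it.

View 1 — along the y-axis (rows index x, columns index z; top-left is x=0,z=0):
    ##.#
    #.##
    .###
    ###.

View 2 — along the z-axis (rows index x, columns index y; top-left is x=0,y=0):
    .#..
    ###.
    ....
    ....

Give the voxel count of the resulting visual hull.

start: 4×4×4 = 64 voxels
carve view 1 (along y, XZ-mask fill 12/16): 48 voxels remain
carve view 2 (along z, XY-mask fill 4/16): 12 voxels remain

voxel count = 12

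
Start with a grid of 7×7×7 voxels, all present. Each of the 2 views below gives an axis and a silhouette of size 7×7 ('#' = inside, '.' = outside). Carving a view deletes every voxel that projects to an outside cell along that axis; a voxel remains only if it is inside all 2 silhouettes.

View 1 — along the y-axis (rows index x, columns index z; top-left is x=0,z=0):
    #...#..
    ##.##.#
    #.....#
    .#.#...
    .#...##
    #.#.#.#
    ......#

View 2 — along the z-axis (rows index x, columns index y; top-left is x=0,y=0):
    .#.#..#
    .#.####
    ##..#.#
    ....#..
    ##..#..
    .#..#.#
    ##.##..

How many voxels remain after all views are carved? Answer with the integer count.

full grid |V| = 343
[1] y-view keeps 19 columns → grid now 133
[2] z-view keeps 23 columns → grid now 66

voxel count = 66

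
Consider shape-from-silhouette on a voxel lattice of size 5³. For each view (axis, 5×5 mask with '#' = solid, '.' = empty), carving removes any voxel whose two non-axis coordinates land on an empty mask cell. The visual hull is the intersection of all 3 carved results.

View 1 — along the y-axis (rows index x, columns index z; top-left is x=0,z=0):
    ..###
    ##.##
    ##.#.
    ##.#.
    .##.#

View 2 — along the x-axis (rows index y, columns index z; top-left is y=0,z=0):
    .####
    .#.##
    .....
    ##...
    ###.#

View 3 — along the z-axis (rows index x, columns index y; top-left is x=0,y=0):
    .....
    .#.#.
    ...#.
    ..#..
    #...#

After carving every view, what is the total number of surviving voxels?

remaining voxels: 13

full grid |V| = 125
[1] y-view keeps 16 columns → grid now 80
[2] x-view keeps 13 columns → grid now 43
[3] z-view keeps 6 columns → grid now 13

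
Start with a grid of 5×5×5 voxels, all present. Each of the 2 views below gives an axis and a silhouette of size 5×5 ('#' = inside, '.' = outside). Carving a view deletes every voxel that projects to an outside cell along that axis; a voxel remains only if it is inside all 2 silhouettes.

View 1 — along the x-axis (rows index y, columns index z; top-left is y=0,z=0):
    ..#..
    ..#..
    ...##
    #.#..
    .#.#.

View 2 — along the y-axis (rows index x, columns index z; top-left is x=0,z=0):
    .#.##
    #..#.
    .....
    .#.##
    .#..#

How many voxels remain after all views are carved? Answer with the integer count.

13 voxels

initial block: 5^3 = 125
[1] x-view keeps 8 columns → grid now 40
[2] y-view keeps 10 columns → grid now 13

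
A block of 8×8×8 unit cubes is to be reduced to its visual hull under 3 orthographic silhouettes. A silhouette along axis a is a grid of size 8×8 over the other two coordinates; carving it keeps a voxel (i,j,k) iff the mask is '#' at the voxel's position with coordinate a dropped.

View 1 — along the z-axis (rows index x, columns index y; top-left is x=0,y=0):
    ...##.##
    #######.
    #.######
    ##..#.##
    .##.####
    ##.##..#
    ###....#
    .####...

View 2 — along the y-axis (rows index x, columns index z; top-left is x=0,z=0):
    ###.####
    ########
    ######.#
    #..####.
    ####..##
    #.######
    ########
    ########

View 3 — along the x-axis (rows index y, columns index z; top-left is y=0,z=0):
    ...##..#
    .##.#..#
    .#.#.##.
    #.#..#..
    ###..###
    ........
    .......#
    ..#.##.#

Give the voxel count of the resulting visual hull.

remaining voxels: 126

initial block: 8^3 = 512
[1] z-view keeps 42 columns → grid now 336
[2] y-view keeps 56 columns → grid now 293
[3] x-view keeps 25 columns → grid now 126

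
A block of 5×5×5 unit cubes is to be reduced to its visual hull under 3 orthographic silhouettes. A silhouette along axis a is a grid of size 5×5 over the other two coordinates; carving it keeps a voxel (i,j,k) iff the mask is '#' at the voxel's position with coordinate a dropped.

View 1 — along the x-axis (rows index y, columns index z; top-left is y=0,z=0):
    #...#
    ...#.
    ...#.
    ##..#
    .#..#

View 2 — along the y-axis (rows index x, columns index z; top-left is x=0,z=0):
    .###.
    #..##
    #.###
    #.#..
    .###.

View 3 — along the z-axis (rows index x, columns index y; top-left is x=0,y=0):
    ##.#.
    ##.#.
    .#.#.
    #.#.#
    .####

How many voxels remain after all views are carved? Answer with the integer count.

remaining voxels: 15

full grid |V| = 125
V1 x: intersect with YZ mask (9 set) -- 45 left
V2 y: intersect with XZ mask (15 set) -- 24 left
V3 z: intersect with XY mask (15 set) -- 15 left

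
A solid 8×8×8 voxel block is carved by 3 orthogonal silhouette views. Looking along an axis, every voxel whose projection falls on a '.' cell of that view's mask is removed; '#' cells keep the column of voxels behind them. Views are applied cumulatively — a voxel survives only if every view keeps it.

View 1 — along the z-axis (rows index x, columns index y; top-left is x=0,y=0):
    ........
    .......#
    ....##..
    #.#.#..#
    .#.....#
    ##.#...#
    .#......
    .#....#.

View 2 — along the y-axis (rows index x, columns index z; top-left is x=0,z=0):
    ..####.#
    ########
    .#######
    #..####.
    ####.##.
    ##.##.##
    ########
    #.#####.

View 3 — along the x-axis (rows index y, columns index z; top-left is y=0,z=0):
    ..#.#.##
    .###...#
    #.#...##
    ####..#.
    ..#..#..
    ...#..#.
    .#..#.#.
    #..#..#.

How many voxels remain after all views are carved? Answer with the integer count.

42 voxels

before carving: 512 voxels (8×8×8)
  1. axis=2 (XY plane), |mask|=16  ⇒  voxels=128
  2. axis=1 (XZ plane), |mask|=51  ⇒  voxels=98
  3. axis=0 (YZ plane), |mask|=27  ⇒  voxels=42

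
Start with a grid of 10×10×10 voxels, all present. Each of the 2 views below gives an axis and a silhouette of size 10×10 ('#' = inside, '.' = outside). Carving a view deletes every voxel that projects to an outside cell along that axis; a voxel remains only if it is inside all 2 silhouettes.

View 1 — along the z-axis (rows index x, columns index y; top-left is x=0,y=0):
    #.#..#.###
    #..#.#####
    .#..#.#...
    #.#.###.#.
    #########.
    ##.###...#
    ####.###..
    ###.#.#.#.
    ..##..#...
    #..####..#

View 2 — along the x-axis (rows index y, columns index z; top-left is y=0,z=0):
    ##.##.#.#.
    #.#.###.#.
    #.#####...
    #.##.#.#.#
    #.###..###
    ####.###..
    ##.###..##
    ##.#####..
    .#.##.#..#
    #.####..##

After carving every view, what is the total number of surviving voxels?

start: 10×10×10 = 1000 voxels
V1 z: intersect with XY mask (59 set) -- 590 left
V2 x: intersect with YZ mask (64 set) -- 378 left

378 voxels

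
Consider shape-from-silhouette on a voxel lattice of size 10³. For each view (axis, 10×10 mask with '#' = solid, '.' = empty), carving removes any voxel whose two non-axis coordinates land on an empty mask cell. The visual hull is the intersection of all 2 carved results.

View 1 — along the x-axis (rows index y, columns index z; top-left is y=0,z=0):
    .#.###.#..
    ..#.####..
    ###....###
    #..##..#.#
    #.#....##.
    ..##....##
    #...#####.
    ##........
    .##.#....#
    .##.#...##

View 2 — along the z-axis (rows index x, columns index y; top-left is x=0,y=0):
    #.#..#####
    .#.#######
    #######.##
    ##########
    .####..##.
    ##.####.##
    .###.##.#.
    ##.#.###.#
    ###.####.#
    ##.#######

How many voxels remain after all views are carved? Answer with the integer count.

start: 10×10×10 = 1000 voxels
V1 x: intersect with YZ mask (46 set) -- 460 left
V2 z: intersect with XY mask (78 set) -- 360 left

|visual hull| = 360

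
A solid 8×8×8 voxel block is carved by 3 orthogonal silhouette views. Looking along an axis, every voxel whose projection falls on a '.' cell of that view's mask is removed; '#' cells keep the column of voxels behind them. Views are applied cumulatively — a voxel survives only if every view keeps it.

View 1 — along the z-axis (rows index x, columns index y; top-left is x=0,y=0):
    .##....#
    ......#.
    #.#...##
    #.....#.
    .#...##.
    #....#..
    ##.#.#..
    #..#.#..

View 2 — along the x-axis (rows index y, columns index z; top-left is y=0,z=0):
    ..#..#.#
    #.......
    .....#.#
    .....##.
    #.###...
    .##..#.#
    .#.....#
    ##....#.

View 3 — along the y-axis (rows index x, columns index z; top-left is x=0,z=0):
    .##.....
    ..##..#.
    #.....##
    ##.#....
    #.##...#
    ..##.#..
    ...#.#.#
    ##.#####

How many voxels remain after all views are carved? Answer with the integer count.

27 voxels

initial block: 8^3 = 512
[1] z-view keeps 22 columns → grid now 176
[2] x-view keeps 21 columns → grid now 56
[3] y-view keeps 28 columns → grid now 27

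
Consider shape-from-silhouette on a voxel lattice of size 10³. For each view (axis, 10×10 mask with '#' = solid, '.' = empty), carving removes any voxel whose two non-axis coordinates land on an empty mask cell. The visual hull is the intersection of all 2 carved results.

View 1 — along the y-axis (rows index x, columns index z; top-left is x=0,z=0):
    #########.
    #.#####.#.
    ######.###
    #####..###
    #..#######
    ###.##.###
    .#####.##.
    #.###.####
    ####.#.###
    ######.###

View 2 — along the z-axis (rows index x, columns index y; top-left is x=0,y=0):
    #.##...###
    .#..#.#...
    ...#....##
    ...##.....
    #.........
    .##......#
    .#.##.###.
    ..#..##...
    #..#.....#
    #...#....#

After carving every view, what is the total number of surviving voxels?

initial block: 10^3 = 1000
after view 1 [y-axis, 81 of 100 cells solid] → remaining = 810
after view 2 [z-axis, 33 of 100 cells solid] → remaining = 267

voxel count = 267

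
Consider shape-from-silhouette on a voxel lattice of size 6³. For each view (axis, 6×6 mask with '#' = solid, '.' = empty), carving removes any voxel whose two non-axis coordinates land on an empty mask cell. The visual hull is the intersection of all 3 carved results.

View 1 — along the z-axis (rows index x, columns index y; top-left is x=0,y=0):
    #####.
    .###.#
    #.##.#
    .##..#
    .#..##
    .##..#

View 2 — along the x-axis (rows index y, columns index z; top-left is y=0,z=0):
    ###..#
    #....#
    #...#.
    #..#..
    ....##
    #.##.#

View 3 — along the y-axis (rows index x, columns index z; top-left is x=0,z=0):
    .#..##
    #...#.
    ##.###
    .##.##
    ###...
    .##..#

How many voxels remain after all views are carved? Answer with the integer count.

31 voxels

full grid |V| = 216
after view 1 [z-axis, 22 of 36 cells solid] → remaining = 132
after view 2 [x-axis, 16 of 36 cells solid] → remaining = 58
after view 3 [y-axis, 20 of 36 cells solid] → remaining = 31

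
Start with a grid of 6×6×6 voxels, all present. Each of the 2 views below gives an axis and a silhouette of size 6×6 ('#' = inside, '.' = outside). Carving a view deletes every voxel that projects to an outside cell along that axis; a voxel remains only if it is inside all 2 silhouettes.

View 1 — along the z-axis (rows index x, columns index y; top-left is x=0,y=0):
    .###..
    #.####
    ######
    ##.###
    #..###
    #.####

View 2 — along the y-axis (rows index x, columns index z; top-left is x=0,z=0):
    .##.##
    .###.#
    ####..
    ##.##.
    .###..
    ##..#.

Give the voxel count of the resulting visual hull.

|visual hull| = 103

initial block: 6^3 = 216
step 1: project along z, AND mask (28/36) → |grid| = 168
step 2: project along y, AND mask (22/36) → |grid| = 103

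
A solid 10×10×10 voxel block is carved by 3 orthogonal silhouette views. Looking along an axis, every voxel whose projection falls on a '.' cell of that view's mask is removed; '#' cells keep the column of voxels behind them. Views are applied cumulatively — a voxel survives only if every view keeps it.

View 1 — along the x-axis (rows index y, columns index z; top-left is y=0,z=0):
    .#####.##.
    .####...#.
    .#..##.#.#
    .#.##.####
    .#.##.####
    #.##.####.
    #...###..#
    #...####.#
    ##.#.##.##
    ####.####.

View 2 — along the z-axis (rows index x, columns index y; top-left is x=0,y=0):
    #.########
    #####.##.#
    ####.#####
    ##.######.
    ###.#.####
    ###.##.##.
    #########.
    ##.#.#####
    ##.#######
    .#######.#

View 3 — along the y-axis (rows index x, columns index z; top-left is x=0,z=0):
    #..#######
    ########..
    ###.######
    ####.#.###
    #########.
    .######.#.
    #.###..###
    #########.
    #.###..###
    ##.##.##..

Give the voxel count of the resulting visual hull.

before carving: 1000 voxels (10×10×10)
V1 x: intersect with YZ mask (64 set) -- 640 left
V2 z: intersect with XY mask (83 set) -- 528 left
V3 y: intersect with XZ mask (78 set) -- 415 left

remaining voxels: 415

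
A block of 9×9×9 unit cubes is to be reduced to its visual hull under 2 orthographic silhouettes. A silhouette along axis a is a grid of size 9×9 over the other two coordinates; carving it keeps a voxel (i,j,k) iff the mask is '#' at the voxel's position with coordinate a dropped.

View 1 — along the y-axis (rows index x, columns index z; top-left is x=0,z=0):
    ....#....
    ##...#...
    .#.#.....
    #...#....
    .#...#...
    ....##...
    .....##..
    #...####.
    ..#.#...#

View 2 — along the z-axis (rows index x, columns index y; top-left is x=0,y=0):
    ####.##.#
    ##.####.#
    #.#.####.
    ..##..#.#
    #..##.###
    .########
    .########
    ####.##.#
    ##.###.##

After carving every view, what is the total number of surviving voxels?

full grid |V| = 729
V1 y: intersect with XZ mask (22 set) -- 198 left
V2 z: intersect with XY mask (60 set) -- 148 left

148 voxels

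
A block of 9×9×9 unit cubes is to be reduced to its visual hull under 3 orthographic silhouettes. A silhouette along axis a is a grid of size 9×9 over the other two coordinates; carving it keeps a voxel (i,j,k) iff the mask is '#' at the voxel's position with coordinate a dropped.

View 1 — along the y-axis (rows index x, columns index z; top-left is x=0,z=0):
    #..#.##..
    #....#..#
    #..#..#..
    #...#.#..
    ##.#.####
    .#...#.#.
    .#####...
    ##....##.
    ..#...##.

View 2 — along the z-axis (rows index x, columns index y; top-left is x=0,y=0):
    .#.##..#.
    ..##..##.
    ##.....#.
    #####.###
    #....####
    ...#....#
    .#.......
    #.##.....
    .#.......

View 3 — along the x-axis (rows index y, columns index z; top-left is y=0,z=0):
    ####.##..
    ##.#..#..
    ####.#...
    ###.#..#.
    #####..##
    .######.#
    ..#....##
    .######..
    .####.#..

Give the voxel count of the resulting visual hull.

voxel count = 68

full grid |V| = 729
[1] y-view keeps 35 columns → grid now 315
[2] z-view keeps 31 columns → grid now 122
[3] x-view keeps 48 columns → grid now 68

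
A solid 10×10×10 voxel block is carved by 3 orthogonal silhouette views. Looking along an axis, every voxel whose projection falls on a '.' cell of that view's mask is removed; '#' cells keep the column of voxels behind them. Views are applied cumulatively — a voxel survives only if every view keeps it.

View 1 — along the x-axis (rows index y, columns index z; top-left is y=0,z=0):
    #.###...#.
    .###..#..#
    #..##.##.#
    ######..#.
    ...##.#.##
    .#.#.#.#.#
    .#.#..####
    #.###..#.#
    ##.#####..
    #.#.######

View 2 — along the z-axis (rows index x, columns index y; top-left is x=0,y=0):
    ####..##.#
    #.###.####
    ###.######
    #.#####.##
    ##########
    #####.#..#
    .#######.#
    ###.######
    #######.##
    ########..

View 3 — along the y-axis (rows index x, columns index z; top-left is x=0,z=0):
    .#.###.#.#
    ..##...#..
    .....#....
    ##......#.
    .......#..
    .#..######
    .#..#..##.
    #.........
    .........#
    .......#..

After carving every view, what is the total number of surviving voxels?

|visual hull| = 125

full grid |V| = 1000
  1. axis=0 (YZ plane), |mask|=60  ⇒  voxels=600
  2. axis=2 (XY plane), |mask|=83  ⇒  voxels=497
  3. axis=1 (XZ plane), |mask|=28  ⇒  voxels=125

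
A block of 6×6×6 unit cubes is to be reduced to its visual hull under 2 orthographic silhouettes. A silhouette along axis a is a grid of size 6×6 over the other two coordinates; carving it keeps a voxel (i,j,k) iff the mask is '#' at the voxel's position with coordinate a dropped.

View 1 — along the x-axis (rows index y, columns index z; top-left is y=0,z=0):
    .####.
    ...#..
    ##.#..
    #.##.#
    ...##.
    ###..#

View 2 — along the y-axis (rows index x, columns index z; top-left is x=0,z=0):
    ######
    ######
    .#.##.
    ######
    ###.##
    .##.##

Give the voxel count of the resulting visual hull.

voxel count = 87

start: 6×6×6 = 216 voxels
carve view 1 (along x, YZ-mask fill 18/36): 108 voxels remain
carve view 2 (along y, XZ-mask fill 30/36): 87 voxels remain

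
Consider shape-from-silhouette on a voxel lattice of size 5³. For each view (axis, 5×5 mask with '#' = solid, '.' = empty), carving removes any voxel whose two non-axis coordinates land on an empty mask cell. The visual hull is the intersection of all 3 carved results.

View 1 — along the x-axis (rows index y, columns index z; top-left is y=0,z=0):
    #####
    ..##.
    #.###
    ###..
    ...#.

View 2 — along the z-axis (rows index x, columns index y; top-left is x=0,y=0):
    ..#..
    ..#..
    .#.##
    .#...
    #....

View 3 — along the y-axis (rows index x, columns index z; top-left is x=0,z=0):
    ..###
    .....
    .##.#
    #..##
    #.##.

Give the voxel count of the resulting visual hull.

before carving: 125 voxels (5×5×5)
step 1: project along x, AND mask (15/25) → |grid| = 75
step 2: project along z, AND mask (7/25) → |grid| = 21
step 3: project along y, AND mask (12/25) → |grid| = 10

remaining voxels: 10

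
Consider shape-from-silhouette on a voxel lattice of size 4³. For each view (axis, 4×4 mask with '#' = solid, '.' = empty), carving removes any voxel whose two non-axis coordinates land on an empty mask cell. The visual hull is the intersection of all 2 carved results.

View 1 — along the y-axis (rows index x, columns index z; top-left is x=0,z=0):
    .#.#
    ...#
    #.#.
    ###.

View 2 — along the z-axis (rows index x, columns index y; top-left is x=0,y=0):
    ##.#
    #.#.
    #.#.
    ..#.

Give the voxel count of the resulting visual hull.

start: 4×4×4 = 64 voxels
V1 y: intersect with XZ mask (8 set) -- 32 left
V2 z: intersect with XY mask (8 set) -- 15 left

remaining voxels: 15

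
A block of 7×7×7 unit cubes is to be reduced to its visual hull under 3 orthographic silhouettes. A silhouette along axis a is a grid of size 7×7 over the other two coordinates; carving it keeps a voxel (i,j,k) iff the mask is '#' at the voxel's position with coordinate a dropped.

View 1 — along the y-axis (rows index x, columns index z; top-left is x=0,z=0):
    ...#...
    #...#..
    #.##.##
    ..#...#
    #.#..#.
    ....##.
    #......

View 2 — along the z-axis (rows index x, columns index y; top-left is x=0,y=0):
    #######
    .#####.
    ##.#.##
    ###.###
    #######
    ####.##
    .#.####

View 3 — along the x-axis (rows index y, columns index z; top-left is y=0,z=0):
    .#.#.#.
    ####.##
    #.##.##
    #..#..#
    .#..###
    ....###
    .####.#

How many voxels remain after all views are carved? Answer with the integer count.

before carving: 343 voxels (7×7×7)
  1. axis=1 (XZ plane), |mask|=16  ⇒  voxels=112
  2. axis=2 (XY plane), |mask|=41  ⇒  voxels=92
  3. axis=0 (YZ plane), |mask|=29  ⇒  voxels=52

voxel count = 52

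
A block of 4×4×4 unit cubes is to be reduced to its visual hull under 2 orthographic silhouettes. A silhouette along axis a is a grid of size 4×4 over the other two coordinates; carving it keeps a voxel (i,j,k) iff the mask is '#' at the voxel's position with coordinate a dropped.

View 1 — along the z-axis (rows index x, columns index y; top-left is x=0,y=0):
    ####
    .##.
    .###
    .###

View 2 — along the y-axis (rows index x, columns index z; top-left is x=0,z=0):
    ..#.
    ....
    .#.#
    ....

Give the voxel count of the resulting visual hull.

before carving: 64 voxels (4×4×4)
[1] z-view keeps 12 columns → grid now 48
[2] y-view keeps 3 columns → grid now 10

voxel count = 10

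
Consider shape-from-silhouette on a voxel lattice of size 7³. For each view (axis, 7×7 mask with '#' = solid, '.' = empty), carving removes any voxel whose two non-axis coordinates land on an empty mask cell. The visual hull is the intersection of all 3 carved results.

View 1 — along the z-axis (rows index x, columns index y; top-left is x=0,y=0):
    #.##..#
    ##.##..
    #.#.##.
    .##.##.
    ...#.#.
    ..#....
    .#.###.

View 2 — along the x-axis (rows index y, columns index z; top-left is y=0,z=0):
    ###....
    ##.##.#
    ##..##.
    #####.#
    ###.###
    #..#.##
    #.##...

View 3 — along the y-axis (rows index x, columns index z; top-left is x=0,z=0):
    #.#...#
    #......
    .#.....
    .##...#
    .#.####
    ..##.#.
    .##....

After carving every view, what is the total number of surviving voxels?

initial block: 7^3 = 343
carve view 1 (along z, XY-mask fill 23/49): 161 voxels remain
carve view 2 (along x, YZ-mask fill 31/49): 107 voxels remain
carve view 3 (along y, XZ-mask fill 18/49): 35 voxels remain

remaining voxels: 35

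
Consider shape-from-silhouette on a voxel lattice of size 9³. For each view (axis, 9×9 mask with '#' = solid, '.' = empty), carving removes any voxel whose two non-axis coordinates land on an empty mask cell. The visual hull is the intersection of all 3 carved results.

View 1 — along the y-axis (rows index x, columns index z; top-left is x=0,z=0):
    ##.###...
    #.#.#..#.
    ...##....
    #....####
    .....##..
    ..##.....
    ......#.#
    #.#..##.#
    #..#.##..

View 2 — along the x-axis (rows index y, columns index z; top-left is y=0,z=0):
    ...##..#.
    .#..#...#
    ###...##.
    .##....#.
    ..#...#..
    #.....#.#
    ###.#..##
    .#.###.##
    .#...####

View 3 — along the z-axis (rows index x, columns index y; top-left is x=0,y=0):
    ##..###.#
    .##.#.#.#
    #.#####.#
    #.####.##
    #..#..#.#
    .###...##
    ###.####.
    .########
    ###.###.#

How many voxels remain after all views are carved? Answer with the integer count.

|visual hull| = 78

initial block: 9^3 = 729
  1. axis=1 (XZ plane), |mask|=31  ⇒  voxels=279
  2. axis=0 (YZ plane), |mask|=36  ⇒  voxels=110
  3. axis=2 (XY plane), |mask|=56  ⇒  voxels=78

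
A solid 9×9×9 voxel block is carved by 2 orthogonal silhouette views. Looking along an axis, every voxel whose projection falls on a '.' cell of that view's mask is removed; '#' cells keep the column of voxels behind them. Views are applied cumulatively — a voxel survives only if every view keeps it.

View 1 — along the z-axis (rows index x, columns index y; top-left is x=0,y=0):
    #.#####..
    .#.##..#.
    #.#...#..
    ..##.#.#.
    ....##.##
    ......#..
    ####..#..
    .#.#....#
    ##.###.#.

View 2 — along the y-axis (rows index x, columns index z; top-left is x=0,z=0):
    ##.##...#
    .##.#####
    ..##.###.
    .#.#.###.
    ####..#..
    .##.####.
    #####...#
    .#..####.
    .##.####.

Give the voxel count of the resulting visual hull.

before carving: 729 voxels (9×9×9)
[1] z-view keeps 36 columns → grid now 324
[2] y-view keeps 50 columns → grid now 200

voxel count = 200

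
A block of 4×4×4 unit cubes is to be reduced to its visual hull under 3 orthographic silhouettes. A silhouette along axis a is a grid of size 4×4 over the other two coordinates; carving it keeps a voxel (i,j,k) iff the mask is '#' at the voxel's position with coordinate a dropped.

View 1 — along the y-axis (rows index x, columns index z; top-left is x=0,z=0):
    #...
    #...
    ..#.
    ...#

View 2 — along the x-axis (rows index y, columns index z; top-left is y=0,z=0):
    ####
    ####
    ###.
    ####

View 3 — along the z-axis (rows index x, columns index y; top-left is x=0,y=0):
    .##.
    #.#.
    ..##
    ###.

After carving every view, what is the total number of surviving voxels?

8 voxels

full grid |V| = 64
carve view 1 (along y, XZ-mask fill 4/16): 16 voxels remain
carve view 2 (along x, YZ-mask fill 15/16): 15 voxels remain
carve view 3 (along z, XY-mask fill 9/16): 8 voxels remain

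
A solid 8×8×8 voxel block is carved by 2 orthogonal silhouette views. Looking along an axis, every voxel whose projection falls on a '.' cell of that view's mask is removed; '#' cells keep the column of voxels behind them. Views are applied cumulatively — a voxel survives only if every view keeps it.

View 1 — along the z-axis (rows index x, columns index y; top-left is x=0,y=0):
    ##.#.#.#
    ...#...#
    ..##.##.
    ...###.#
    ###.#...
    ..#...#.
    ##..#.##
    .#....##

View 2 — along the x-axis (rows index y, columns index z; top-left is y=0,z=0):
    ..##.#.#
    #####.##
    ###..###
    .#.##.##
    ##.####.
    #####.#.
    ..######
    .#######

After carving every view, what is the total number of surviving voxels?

start: 8×8×8 = 512 voxels
  1. axis=2 (XY plane), |mask|=29  ⇒  voxels=232
  2. axis=0 (YZ plane), |mask|=47  ⇒  voxels=173

|visual hull| = 173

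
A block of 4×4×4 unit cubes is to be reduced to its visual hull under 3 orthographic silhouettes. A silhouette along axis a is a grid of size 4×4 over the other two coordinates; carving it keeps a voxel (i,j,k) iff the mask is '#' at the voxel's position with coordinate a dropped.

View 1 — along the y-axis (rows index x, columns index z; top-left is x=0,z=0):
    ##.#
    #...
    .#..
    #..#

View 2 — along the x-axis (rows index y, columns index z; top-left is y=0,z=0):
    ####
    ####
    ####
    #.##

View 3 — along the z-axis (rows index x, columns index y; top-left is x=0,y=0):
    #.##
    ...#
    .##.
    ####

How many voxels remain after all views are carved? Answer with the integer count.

before carving: 64 voxels (4×4×4)
  1. axis=1 (XZ plane), |mask|=7  ⇒  voxels=28
  2. axis=0 (YZ plane), |mask|=15  ⇒  voxels=26
  3. axis=2 (XY plane), |mask|=10  ⇒  voxels=19

19 voxels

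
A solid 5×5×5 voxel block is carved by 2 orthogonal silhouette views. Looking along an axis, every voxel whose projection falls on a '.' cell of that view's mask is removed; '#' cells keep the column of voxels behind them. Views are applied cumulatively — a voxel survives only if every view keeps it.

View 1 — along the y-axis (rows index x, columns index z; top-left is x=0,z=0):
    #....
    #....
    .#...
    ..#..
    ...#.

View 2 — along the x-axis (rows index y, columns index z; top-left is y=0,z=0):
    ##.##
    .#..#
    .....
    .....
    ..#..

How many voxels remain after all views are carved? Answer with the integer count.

start: 5×5×5 = 125 voxels
step 1: project along y, AND mask (5/25) → |grid| = 25
step 2: project along x, AND mask (7/25) → |grid| = 6

|visual hull| = 6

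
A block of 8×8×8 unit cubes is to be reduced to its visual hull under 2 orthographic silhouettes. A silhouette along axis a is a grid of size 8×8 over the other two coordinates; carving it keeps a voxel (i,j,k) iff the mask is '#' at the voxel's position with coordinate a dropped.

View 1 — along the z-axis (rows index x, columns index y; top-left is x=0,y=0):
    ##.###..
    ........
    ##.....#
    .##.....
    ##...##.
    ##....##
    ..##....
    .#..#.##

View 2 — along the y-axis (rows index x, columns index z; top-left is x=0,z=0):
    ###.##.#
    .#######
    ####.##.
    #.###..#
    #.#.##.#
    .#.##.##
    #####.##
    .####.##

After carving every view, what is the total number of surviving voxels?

full grid |V| = 512
carve view 1 (along z, XY-mask fill 24/64): 192 voxels remain
carve view 2 (along y, XZ-mask fill 47/64): 136 voxels remain

136 voxels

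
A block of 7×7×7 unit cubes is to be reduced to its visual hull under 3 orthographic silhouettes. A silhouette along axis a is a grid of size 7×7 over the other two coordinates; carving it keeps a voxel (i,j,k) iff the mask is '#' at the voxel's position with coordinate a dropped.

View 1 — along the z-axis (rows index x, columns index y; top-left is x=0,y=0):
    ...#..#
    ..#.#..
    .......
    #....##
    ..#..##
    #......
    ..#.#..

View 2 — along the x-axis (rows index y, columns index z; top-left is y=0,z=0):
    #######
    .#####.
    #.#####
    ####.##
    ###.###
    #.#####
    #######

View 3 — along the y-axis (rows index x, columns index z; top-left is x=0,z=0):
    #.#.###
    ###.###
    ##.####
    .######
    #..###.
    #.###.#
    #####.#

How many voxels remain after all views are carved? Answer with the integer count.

before carving: 343 voxels (7×7×7)
after view 1 [z-axis, 13 of 49 cells solid] → remaining = 91
after view 2 [x-axis, 43 of 49 cells solid] → remaining = 83
after view 3 [y-axis, 38 of 49 cells solid] → remaining = 64

remaining voxels: 64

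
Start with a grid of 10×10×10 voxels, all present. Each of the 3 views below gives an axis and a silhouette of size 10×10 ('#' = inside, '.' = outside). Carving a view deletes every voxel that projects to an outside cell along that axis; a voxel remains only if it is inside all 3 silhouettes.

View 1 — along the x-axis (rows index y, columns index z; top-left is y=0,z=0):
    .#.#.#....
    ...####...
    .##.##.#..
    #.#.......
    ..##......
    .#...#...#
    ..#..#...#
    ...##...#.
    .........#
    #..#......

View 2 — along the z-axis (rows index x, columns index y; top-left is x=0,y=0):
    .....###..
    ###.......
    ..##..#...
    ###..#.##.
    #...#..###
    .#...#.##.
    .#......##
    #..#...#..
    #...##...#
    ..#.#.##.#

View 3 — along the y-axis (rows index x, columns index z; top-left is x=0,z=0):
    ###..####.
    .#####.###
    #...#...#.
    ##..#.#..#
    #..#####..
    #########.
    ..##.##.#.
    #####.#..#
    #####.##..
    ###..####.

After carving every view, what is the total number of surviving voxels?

before carving: 1000 voxels (10×10×10)
[1] x-view keeps 28 columns → grid now 280
[2] z-view keeps 39 columns → grid now 112
[3] y-view keeps 64 columns → grid now 69

remaining voxels: 69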